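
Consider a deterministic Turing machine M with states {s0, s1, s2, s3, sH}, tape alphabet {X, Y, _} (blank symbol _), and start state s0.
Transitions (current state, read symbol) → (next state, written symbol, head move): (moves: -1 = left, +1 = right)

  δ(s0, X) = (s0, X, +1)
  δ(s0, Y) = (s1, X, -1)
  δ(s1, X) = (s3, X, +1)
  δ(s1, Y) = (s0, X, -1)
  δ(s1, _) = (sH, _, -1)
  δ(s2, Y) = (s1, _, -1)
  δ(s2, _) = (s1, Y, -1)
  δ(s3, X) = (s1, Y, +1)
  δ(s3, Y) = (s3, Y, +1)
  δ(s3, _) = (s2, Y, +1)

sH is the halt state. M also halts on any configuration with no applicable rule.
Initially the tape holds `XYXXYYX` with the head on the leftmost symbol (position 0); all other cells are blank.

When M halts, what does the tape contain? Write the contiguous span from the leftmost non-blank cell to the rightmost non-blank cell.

XYXYXYY

state=s0 head=0 tape=[X]YXXYYX_   (s0,X)→(s0,X,+1)
state=s0 head=1 tape=X[Y]XXYYX_   (s0,Y)→(s1,X,-1)
state=s1 head=0 tape=[X]XXXYYX_   (s1,X)→(s3,X,+1)
state=s3 head=1 tape=X[X]XXYYX_   (s3,X)→(s1,Y,+1)
state=s1 head=2 tape=XY[X]XYYX_   (s1,X)→(s3,X,+1)
state=s3 head=3 tape=XYX[X]YYX_   (s3,X)→(s1,Y,+1)
state=s1 head=4 tape=XYXY[Y]YX_   (s1,Y)→(s0,X,-1)
state=s0 head=3 tape=XYX[Y]XYX_   (s0,Y)→(s1,X,-1)
state=s1 head=2 tape=XY[X]XXYX_   (s1,X)→(s3,X,+1)
state=s3 head=3 tape=XYX[X]XYX_   (s3,X)→(s1,Y,+1)
state=s1 head=4 tape=XYXY[X]YX_   (s1,X)→(s3,X,+1)
state=s3 head=5 tape=XYXYX[Y]X_   (s3,Y)→(s3,Y,+1)
state=s3 head=6 tape=XYXYXY[X]_   (s3,X)→(s1,Y,+1)
state=s1 head=7 tape=XYXYXYY[_]   (s1,_)→(sH,_,-1)
state=sH head=6 tape=XYXYXY[Y]_
The non-blank tape span at halt is XYXYXYY.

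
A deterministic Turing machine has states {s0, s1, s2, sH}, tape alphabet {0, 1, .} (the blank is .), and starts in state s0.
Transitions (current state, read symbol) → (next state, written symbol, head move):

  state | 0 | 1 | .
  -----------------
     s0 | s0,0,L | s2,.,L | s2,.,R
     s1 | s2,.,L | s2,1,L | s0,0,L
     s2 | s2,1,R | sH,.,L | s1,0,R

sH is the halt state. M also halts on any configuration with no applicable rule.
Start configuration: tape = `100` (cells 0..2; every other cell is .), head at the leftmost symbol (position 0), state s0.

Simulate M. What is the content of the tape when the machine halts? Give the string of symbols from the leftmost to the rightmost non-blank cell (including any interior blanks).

11..00

state=s0 head=0 tape=..[1]00..   (s0,1)→(s2,.,L)
state=s2 head=-1 tape=.[.].00..   (s2,.)→(s1,0,R)
state=s1 head=0 tape=.0[.]00..   (s1,.)→(s0,0,L)
state=s0 head=-1 tape=.[0]000..   (s0,0)→(s0,0,L)
state=s0 head=-2 tape=[.]0000..   (s0,.)→(s2,.,R)
state=s2 head=-1 tape=.[0]000..   (s2,0)→(s2,1,R)
state=s2 head=0 tape=.1[0]00..   (s2,0)→(s2,1,R)
state=s2 head=1 tape=.11[0]0..   (s2,0)→(s2,1,R)
state=s2 head=2 tape=.111[0]..   (s2,0)→(s2,1,R)
state=s2 head=3 tape=.1111[.].   (s2,.)→(s1,0,R)
state=s1 head=4 tape=.11110[.]   (s1,.)→(s0,0,L)
state=s0 head=3 tape=.1111[0]0   (s0,0)→(s0,0,L)
state=s0 head=2 tape=.111[1]00   (s0,1)→(s2,.,L)
state=s2 head=1 tape=.11[1].00   (s2,1)→(sH,.,L)
state=sH head=0 tape=.1[1]..00
The non-blank tape span at halt is 11..00.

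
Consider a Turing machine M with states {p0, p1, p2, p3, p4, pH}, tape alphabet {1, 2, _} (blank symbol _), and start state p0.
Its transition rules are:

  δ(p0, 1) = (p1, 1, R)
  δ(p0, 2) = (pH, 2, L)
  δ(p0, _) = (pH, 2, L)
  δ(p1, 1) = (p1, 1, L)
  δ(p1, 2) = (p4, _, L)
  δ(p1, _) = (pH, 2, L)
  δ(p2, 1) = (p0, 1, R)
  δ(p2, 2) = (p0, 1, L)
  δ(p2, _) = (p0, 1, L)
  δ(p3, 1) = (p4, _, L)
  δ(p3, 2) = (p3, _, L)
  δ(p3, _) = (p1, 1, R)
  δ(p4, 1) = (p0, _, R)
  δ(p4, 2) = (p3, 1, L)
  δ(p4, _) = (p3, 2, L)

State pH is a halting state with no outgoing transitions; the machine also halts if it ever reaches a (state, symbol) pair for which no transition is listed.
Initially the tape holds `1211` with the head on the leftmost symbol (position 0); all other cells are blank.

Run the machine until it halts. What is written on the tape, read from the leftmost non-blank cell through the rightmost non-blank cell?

p0 | [1]211   read 1 → write 1, move R, go to p1
p1 | 1[2]11   read 2 → write _, move L, go to p4
p4 | [1]_11   read 1 → write _, move R, go to p0
p0 | _[_]11   read _ → write 2, move L, go to pH
pH | [_]211
The non-blank tape span at halt is 211.

211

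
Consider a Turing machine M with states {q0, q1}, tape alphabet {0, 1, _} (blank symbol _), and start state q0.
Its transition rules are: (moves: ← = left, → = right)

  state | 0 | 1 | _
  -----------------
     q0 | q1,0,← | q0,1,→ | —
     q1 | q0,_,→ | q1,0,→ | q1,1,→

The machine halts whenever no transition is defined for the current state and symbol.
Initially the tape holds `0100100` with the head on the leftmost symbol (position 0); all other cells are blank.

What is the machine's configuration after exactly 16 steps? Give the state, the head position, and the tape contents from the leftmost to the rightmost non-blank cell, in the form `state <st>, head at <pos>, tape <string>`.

state=q0 head=0 tape=_[0]100100   (q0,0)→(q1,0,←)
state=q1 head=-1 tape=[_]0100100   (q1,_)→(q1,1,→)
state=q1 head=0 tape=1[0]100100   (q1,0)→(q0,_,→)
state=q0 head=1 tape=1_[1]00100   (q0,1)→(q0,1,→)
state=q0 head=2 tape=1_1[0]0100   (q0,0)→(q1,0,←)
state=q1 head=1 tape=1_[1]00100   (q1,1)→(q1,0,→)
state=q1 head=2 tape=1_0[0]0100   (q1,0)→(q0,_,→)
state=q0 head=3 tape=1_0_[0]100   (q0,0)→(q1,0,←)
state=q1 head=2 tape=1_0[_]0100   (q1,_)→(q1,1,→)
state=q1 head=3 tape=1_01[0]100   (q1,0)→(q0,_,→)
state=q0 head=4 tape=1_01_[1]00   (q0,1)→(q0,1,→)
state=q0 head=5 tape=1_01_1[0]0   (q0,0)→(q1,0,←)
state=q1 head=4 tape=1_01_[1]00   (q1,1)→(q1,0,→)
state=q1 head=5 tape=1_01_0[0]0   (q1,0)→(q0,_,→)
state=q0 head=6 tape=1_01_0_[0]   (q0,0)→(q1,0,←)
state=q1 head=5 tape=1_01_0[_]0   (q1,_)→(q1,1,→)
state=q1 head=6 tape=1_01_01[0]
After 16 steps: state q1, head at 6, tape 1_01_010.

state q1, head at 6, tape 1_01_010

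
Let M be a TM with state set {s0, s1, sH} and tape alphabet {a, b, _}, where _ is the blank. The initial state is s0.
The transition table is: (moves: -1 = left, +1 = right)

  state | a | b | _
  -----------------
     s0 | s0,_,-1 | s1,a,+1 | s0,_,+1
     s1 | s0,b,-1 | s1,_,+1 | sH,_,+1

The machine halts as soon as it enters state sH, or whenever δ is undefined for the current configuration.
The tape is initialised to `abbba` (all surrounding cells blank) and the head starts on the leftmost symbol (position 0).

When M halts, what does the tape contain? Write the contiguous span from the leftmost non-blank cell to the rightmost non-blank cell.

a__a

s0 | _[a]bbba__   read a → write _, move -1, go to s0
s0 | [_]_bbba__   read _ → write _, move +1, go to s0
s0 | _[_]bbba__   read _ → write _, move +1, go to s0
s0 | __[b]bba__   read b → write a, move +1, go to s1
s1 | __a[b]ba__   read b → write _, move +1, go to s1
s1 | __a_[b]a__   read b → write _, move +1, go to s1
s1 | __a__[a]__   read a → write b, move -1, go to s0
s0 | __a_[_]b__   read _ → write _, move +1, go to s0
s0 | __a__[b]__   read b → write a, move +1, go to s1
s1 | __a__a[_]_   read _ → write _, move +1, go to sH
sH | __a__a_[_]
The non-blank tape span at halt is a__a.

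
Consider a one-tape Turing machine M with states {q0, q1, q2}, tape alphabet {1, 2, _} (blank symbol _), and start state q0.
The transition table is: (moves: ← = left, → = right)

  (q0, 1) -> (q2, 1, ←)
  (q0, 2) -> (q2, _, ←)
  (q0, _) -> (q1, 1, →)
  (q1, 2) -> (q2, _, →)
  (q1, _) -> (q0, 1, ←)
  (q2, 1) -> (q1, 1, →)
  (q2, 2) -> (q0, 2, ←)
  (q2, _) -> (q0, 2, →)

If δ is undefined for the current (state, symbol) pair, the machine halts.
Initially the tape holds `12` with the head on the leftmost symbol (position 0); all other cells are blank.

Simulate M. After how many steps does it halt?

state=q0 head=0 tape=__[1]2___   (q0,1)→(q2,1,←)
state=q2 head=-1 tape=_[_]12___   (q2,_)→(q0,2,→)
state=q0 head=0 tape=_2[1]2___   (q0,1)→(q2,1,←)
state=q2 head=-1 tape=_[2]12___   (q2,2)→(q0,2,←)
state=q0 head=-2 tape=[_]212___   (q0,_)→(q1,1,→)
state=q1 head=-1 tape=1[2]12___   (q1,2)→(q2,_,→)
state=q2 head=0 tape=1_[1]2___   (q2,1)→(q1,1,→)
state=q1 head=1 tape=1_1[2]___   (q1,2)→(q2,_,→)
state=q2 head=2 tape=1_1_[_]__   (q2,_)→(q0,2,→)
state=q0 head=3 tape=1_1_2[_]_   (q0,_)→(q1,1,→)
state=q1 head=4 tape=1_1_21[_]   (q1,_)→(q0,1,←)
state=q0 head=3 tape=1_1_2[1]1   (q0,1)→(q2,1,←)
state=q2 head=2 tape=1_1_[2]11   (q2,2)→(q0,2,←)
state=q0 head=1 tape=1_1[_]211   (q0,_)→(q1,1,→)
state=q1 head=2 tape=1_11[2]11   (q1,2)→(q2,_,→)
state=q2 head=3 tape=1_11_[1]1   (q2,1)→(q1,1,→)
state=q1 head=4 tape=1_11_1[1]
M halts after 16 transitions.

16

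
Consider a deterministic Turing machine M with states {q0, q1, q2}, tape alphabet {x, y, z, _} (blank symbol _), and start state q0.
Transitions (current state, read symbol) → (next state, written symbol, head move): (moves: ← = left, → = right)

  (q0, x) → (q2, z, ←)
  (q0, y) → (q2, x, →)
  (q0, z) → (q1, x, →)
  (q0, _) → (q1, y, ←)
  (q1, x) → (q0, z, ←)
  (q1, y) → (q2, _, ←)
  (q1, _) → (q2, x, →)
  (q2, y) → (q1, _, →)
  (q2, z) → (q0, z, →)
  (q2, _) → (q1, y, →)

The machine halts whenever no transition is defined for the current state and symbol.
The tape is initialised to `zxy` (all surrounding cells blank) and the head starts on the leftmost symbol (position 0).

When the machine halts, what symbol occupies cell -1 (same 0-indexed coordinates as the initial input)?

state=q0 head=0 tape=_[z]xy   (q0,z)→(q1,x,→)
state=q1 head=1 tape=_x[x]y   (q1,x)→(q0,z,←)
state=q0 head=0 tape=_[x]zy   (q0,x)→(q2,z,←)
state=q2 head=-1 tape=[_]zzy   (q2,_)→(q1,y,→)
state=q1 head=0 tape=y[z]zy
Cell -1 holds y when M halts.

y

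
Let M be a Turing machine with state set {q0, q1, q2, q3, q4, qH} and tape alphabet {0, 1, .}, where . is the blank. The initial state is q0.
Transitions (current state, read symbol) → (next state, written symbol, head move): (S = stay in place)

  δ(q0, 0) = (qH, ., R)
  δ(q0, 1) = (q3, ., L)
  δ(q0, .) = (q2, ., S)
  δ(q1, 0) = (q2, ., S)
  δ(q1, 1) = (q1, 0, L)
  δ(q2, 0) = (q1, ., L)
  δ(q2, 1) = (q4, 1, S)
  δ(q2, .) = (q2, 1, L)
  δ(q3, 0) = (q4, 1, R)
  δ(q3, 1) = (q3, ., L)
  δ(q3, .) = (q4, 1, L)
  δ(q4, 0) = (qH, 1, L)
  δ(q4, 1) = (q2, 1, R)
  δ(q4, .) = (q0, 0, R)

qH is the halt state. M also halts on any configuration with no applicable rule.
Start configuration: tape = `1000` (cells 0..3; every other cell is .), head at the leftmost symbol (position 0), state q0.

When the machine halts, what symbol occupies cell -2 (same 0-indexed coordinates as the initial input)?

0

q0 | ...[1]000   read 1 → write ., move L, go to q3
q3 | ..[.].000   read . → write 1, move L, go to q4
q4 | .[.]1.000   read . → write 0, move R, go to q0
q0 | .0[1].000   read 1 → write ., move L, go to q3
q3 | .[0]..000   read 0 → write 1, move R, go to q4
q4 | .1[.].000   read . → write 0, move R, go to q0
q0 | .10[.]000   read . → write ., move S, go to q2
q2 | .10[.]000   read . → write 1, move L, go to q2
q2 | .1[0]1000   read 0 → write ., move L, go to q1
q1 | .[1].1000   read 1 → write 0, move L, go to q1
q1 | [.]0.1000
Cell -2 holds 0 when M halts.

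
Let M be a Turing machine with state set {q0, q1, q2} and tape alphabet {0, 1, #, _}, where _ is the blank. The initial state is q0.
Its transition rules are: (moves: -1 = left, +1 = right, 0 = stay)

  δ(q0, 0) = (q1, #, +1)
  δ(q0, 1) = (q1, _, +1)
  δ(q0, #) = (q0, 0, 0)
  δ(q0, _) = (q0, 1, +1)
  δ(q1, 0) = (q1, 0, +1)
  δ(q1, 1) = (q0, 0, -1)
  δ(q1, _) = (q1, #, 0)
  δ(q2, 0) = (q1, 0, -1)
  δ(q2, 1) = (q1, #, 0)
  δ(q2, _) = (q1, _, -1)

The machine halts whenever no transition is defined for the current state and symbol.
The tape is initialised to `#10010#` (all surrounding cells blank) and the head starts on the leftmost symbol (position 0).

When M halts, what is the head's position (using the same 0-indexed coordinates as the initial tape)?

state=q0 head=0 tape=[#]10010#   (q0,#)→(q0,0,0)
state=q0 head=0 tape=[0]10010#   (q0,0)→(q1,#,+1)
state=q1 head=1 tape=#[1]0010#   (q1,1)→(q0,0,-1)
state=q0 head=0 tape=[#]00010#   (q0,#)→(q0,0,0)
state=q0 head=0 tape=[0]00010#   (q0,0)→(q1,#,+1)
state=q1 head=1 tape=#[0]0010#   (q1,0)→(q1,0,+1)
state=q1 head=2 tape=#0[0]010#   (q1,0)→(q1,0,+1)
state=q1 head=3 tape=#00[0]10#   (q1,0)→(q1,0,+1)
state=q1 head=4 tape=#000[1]0#   (q1,1)→(q0,0,-1)
state=q0 head=3 tape=#00[0]00#   (q0,0)→(q1,#,+1)
state=q1 head=4 tape=#00#[0]0#   (q1,0)→(q1,0,+1)
state=q1 head=5 tape=#00#0[0]#   (q1,0)→(q1,0,+1)
state=q1 head=6 tape=#00#00[#]
At halt the head is at cell 6.

6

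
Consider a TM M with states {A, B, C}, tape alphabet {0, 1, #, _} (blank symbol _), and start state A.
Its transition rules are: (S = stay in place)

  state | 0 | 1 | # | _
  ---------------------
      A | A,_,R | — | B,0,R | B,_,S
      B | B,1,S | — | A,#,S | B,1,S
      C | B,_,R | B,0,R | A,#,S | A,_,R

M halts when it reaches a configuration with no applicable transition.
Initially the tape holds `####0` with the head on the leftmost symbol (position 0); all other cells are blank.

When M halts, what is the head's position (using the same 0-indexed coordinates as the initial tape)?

4

state=A head=0 tape=[#]###0   (A,#)→(B,0,R)
state=B head=1 tape=0[#]##0   (B,#)→(A,#,S)
state=A head=1 tape=0[#]##0   (A,#)→(B,0,R)
state=B head=2 tape=00[#]#0   (B,#)→(A,#,S)
state=A head=2 tape=00[#]#0   (A,#)→(B,0,R)
state=B head=3 tape=000[#]0   (B,#)→(A,#,S)
state=A head=3 tape=000[#]0   (A,#)→(B,0,R)
state=B head=4 tape=0000[0]   (B,0)→(B,1,S)
state=B head=4 tape=0000[1]
At halt the head is at cell 4.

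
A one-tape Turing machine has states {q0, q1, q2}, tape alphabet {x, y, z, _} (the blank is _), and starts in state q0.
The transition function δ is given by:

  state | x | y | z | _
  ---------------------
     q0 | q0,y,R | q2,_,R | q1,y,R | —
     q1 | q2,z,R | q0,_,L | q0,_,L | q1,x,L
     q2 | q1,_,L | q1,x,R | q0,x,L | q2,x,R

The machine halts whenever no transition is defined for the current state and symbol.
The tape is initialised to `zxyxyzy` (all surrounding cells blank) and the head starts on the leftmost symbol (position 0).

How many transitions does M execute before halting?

7

q0 | [z]xyxyzy   read z → write y, move R, go to q1
q1 | y[x]yxyzy   read x → write z, move R, go to q2
q2 | yz[y]xyzy   read y → write x, move R, go to q1
q1 | yzx[x]yzy   read x → write z, move R, go to q2
q2 | yzxz[y]zy   read y → write x, move R, go to q1
q1 | yzxzx[z]y   read z → write _, move L, go to q0
q0 | yzxz[x]_y   read x → write y, move R, go to q0
q0 | yzxzy[_]y
M halts after 7 transitions.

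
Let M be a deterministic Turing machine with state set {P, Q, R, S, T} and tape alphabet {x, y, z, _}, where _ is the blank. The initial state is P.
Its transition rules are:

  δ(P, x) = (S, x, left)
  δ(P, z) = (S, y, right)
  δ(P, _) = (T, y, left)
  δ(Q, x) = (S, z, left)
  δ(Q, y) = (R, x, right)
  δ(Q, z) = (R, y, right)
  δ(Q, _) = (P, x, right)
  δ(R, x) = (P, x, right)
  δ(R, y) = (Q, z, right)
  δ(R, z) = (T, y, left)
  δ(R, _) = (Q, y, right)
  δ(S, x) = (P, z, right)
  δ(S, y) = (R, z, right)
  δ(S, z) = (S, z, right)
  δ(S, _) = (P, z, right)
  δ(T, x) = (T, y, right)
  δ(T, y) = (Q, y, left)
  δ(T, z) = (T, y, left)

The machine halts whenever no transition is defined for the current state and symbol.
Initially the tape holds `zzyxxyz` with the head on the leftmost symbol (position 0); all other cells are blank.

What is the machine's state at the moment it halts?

P

P | [z]zyxxyz   read z → write y, move right, go to S
S | y[z]yxxyz   read z → write z, move right, go to S
S | yz[y]xxyz   read y → write z, move right, go to R
R | yzz[x]xyz   read x → write x, move right, go to P
P | yzzx[x]yz   read x → write x, move left, go to S
S | yzz[x]xyz   read x → write z, move right, go to P
P | yzzz[x]yz   read x → write x, move left, go to S
S | yzz[z]xyz   read z → write z, move right, go to S
S | yzzz[x]yz   read x → write z, move right, go to P
P | yzzzz[y]z
No transition is defined for (P, y); M halts in state P.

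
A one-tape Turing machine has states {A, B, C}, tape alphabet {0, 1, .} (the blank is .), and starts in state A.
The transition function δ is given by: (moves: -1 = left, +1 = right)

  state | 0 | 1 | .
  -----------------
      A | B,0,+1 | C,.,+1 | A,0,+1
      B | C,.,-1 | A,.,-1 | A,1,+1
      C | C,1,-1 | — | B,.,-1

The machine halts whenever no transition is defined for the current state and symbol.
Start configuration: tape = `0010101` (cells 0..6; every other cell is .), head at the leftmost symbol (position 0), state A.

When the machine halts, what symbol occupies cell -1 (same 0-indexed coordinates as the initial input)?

0

state=A head=0 tape=..[0]010101   (A,0)→(B,0,+1)
state=B head=1 tape=..0[0]10101   (B,0)→(C,.,-1)
state=C head=0 tape=..[0].10101   (C,0)→(C,1,-1)
state=C head=-1 tape=.[.]1.10101   (C,.)→(B,.,-1)
state=B head=-2 tape=[.].1.10101   (B,.)→(A,1,+1)
state=A head=-1 tape=1[.]1.10101   (A,.)→(A,0,+1)
state=A head=0 tape=10[1].10101   (A,1)→(C,.,+1)
state=C head=1 tape=10.[.]10101   (C,.)→(B,.,-1)
state=B head=0 tape=10[.].10101   (B,.)→(A,1,+1)
state=A head=1 tape=101[.]10101   (A,.)→(A,0,+1)
state=A head=2 tape=1010[1]0101   (A,1)→(C,.,+1)
state=C head=3 tape=1010.[0]101   (C,0)→(C,1,-1)
state=C head=2 tape=1010[.]1101   (C,.)→(B,.,-1)
state=B head=1 tape=101[0].1101   (B,0)→(C,.,-1)
state=C head=0 tape=10[1]..1101
Cell -1 holds 0 when M halts.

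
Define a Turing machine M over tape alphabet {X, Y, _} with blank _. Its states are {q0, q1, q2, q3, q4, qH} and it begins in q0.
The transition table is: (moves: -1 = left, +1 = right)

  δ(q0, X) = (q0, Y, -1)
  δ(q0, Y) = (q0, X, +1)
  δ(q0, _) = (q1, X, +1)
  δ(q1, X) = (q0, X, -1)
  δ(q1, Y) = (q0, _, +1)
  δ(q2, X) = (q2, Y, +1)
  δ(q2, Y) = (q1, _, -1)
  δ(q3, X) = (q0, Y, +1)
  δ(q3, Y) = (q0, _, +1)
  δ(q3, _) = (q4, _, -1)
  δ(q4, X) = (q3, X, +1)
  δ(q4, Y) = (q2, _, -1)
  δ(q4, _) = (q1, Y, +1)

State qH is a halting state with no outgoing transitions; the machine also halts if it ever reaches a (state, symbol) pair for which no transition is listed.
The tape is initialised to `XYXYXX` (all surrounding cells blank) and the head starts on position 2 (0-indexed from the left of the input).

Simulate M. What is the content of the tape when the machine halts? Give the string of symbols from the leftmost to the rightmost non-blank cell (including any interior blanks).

XX_XXXXX

state=q0 head=2 tape=_XY[X]YXX__   (q0,X)→(q0,Y,-1)
state=q0 head=1 tape=_X[Y]YYXX__   (q0,Y)→(q0,X,+1)
state=q0 head=2 tape=_XX[Y]YXX__   (q0,Y)→(q0,X,+1)
state=q0 head=3 tape=_XXX[Y]XX__   (q0,Y)→(q0,X,+1)
state=q0 head=4 tape=_XXXX[X]X__   (q0,X)→(q0,Y,-1)
state=q0 head=3 tape=_XXX[X]YX__   (q0,X)→(q0,Y,-1)
state=q0 head=2 tape=_XX[X]YYX__   (q0,X)→(q0,Y,-1)
state=q0 head=1 tape=_X[X]YYYX__   (q0,X)→(q0,Y,-1)
state=q0 head=0 tape=_[X]YYYYX__   (q0,X)→(q0,Y,-1)
state=q0 head=-1 tape=[_]YYYYYX__   (q0,_)→(q1,X,+1)
state=q1 head=0 tape=X[Y]YYYYX__   (q1,Y)→(q0,_,+1)
state=q0 head=1 tape=X_[Y]YYYX__   (q0,Y)→(q0,X,+1)
state=q0 head=2 tape=X_X[Y]YYX__   (q0,Y)→(q0,X,+1)
state=q0 head=3 tape=X_XX[Y]YX__   (q0,Y)→(q0,X,+1)
state=q0 head=4 tape=X_XXX[Y]X__   (q0,Y)→(q0,X,+1)
state=q0 head=5 tape=X_XXXX[X]__   (q0,X)→(q0,Y,-1)
state=q0 head=4 tape=X_XXX[X]Y__   (q0,X)→(q0,Y,-1)
state=q0 head=3 tape=X_XX[X]YY__   (q0,X)→(q0,Y,-1)
state=q0 head=2 tape=X_X[X]YYY__   (q0,X)→(q0,Y,-1)
state=q0 head=1 tape=X_[X]YYYY__   (q0,X)→(q0,Y,-1)
state=q0 head=0 tape=X[_]YYYYY__   (q0,_)→(q1,X,+1)
state=q1 head=1 tape=XX[Y]YYYY__   (q1,Y)→(q0,_,+1)
state=q0 head=2 tape=XX_[Y]YYY__   (q0,Y)→(q0,X,+1)
state=q0 head=3 tape=XX_X[Y]YY__   (q0,Y)→(q0,X,+1)
state=q0 head=4 tape=XX_XX[Y]Y__   (q0,Y)→(q0,X,+1)
state=q0 head=5 tape=XX_XXX[Y]__   (q0,Y)→(q0,X,+1)
state=q0 head=6 tape=XX_XXXX[_]_   (q0,_)→(q1,X,+1)
state=q1 head=7 tape=XX_XXXXX[_]
The non-blank tape span at halt is XX_XXXXX.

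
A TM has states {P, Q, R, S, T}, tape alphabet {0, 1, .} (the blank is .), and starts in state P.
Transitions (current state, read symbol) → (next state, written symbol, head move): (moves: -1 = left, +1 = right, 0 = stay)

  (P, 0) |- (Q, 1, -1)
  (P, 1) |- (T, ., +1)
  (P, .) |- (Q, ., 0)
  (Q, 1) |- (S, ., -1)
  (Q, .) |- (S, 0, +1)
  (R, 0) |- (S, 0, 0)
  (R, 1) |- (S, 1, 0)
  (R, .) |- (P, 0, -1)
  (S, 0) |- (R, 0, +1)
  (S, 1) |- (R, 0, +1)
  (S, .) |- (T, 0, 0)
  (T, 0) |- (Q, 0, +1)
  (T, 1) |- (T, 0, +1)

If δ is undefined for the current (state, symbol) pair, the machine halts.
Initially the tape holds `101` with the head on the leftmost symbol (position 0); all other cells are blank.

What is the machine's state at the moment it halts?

Q

state=P head=0 tape=[1]01.   (P,1)→(T,.,+1)
state=T head=1 tape=.[0]1.   (T,0)→(Q,0,+1)
state=Q head=2 tape=.0[1].   (Q,1)→(S,.,-1)
state=S head=1 tape=.[0]..   (S,0)→(R,0,+1)
state=R head=2 tape=.0[.].   (R,.)→(P,0,-1)
state=P head=1 tape=.[0]0.   (P,0)→(Q,1,-1)
state=Q head=0 tape=[.]10.   (Q,.)→(S,0,+1)
state=S head=1 tape=0[1]0.   (S,1)→(R,0,+1)
state=R head=2 tape=00[0].   (R,0)→(S,0,0)
state=S head=2 tape=00[0].   (S,0)→(R,0,+1)
state=R head=3 tape=000[.]   (R,.)→(P,0,-1)
state=P head=2 tape=00[0]0   (P,0)→(Q,1,-1)
state=Q head=1 tape=0[0]10
No transition is defined for (Q, 0); M halts in state Q.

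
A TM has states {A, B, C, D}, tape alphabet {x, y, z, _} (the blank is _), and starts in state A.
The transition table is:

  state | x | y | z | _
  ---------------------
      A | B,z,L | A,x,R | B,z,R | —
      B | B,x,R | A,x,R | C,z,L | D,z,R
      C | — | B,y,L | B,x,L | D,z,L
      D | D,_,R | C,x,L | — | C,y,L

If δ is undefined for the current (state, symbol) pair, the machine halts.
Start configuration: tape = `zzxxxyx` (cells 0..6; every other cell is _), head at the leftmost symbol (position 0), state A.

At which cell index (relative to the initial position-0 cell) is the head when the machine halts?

A | _[z]zxxxyx   read z → write z, move R, go to B
B | _z[z]xxxyx   read z → write z, move L, go to C
C | _[z]zxxxyx   read z → write x, move L, go to B
B | [_]xzxxxyx   read _ → write z, move R, go to D
D | z[x]zxxxyx   read x → write _, move R, go to D
D | z_[z]xxxyx
At halt the head is at cell 1.

1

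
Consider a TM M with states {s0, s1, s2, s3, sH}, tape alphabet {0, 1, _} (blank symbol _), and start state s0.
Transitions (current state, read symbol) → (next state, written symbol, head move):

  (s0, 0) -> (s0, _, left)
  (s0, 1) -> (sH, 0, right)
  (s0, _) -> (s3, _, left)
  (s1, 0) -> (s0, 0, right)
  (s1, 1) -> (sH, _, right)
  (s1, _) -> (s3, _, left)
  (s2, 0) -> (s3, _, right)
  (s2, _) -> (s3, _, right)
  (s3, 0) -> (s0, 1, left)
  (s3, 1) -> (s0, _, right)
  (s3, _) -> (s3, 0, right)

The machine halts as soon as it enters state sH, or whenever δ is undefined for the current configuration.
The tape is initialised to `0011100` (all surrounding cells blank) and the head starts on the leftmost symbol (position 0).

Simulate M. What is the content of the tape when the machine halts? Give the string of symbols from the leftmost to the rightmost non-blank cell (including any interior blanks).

state=s0 head=0 tape=____[0]011100   (s0,0)→(s0,_,left)
state=s0 head=-1 tape=___[_]_011100   (s0,_)→(s3,_,left)
state=s3 head=-2 tape=__[_]__011100   (s3,_)→(s3,0,right)
state=s3 head=-1 tape=__0[_]_011100   (s3,_)→(s3,0,right)
state=s3 head=0 tape=__00[_]011100   (s3,_)→(s3,0,right)
state=s3 head=1 tape=__000[0]11100   (s3,0)→(s0,1,left)
state=s0 head=0 tape=__00[0]111100   (s0,0)→(s0,_,left)
state=s0 head=-1 tape=__0[0]_111100   (s0,0)→(s0,_,left)
state=s0 head=-2 tape=__[0]__111100   (s0,0)→(s0,_,left)
state=s0 head=-3 tape=_[_]___111100   (s0,_)→(s3,_,left)
state=s3 head=-4 tape=[_]____111100   (s3,_)→(s3,0,right)
state=s3 head=-3 tape=0[_]___111100   (s3,_)→(s3,0,right)
state=s3 head=-2 tape=00[_]__111100   (s3,_)→(s3,0,right)
state=s3 head=-1 tape=000[_]_111100   (s3,_)→(s3,0,right)
state=s3 head=0 tape=0000[_]111100   (s3,_)→(s3,0,right)
state=s3 head=1 tape=00000[1]11100   (s3,1)→(s0,_,right)
state=s0 head=2 tape=00000_[1]1100   (s0,1)→(sH,0,right)
state=sH head=3 tape=00000_0[1]100
The non-blank tape span at halt is 00000_01100.

00000_01100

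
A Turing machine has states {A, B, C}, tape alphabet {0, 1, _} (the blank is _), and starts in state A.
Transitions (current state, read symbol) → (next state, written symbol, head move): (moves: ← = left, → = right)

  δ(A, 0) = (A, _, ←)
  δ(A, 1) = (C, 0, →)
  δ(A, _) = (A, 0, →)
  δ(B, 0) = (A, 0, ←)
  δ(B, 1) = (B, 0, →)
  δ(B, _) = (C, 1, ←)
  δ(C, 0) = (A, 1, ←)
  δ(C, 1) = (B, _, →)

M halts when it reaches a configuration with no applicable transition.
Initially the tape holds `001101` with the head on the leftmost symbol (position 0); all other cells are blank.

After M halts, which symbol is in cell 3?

0

state=A head=0 tape=___[0]01101_   (A,0)→(A,_,←)
state=A head=-1 tape=__[_]_01101_   (A,_)→(A,0,→)
state=A head=0 tape=__0[_]01101_   (A,_)→(A,0,→)
state=A head=1 tape=__00[0]1101_   (A,0)→(A,_,←)
state=A head=0 tape=__0[0]_1101_   (A,0)→(A,_,←)
state=A head=-1 tape=__[0]__1101_   (A,0)→(A,_,←)
state=A head=-2 tape=_[_]___1101_   (A,_)→(A,0,→)
state=A head=-1 tape=_0[_]__1101_   (A,_)→(A,0,→)
state=A head=0 tape=_00[_]_1101_   (A,_)→(A,0,→)
state=A head=1 tape=_000[_]1101_   (A,_)→(A,0,→)
state=A head=2 tape=_0000[1]101_   (A,1)→(C,0,→)
state=C head=3 tape=_00000[1]01_   (C,1)→(B,_,→)
state=B head=4 tape=_00000_[0]1_   (B,0)→(A,0,←)
state=A head=3 tape=_00000[_]01_   (A,_)→(A,0,→)
state=A head=4 tape=_000000[0]1_   (A,0)→(A,_,←)
state=A head=3 tape=_00000[0]_1_   (A,0)→(A,_,←)
state=A head=2 tape=_0000[0]__1_   (A,0)→(A,_,←)
state=A head=1 tape=_000[0]___1_   (A,0)→(A,_,←)
state=A head=0 tape=_00[0]____1_   (A,0)→(A,_,←)
state=A head=-1 tape=_0[0]_____1_   (A,0)→(A,_,←)
state=A head=-2 tape=_[0]______1_   (A,0)→(A,_,←)
state=A head=-3 tape=[_]_______1_   (A,_)→(A,0,→)
state=A head=-2 tape=0[_]______1_   (A,_)→(A,0,→)
state=A head=-1 tape=00[_]_____1_   (A,_)→(A,0,→)
state=A head=0 tape=000[_]____1_   (A,_)→(A,0,→)
state=A head=1 tape=0000[_]___1_   (A,_)→(A,0,→)
state=A head=2 tape=00000[_]__1_   (A,_)→(A,0,→)
state=A head=3 tape=000000[_]_1_   (A,_)→(A,0,→)
state=A head=4 tape=0000000[_]1_   (A,_)→(A,0,→)
state=A head=5 tape=00000000[1]_   (A,1)→(C,0,→)
state=C head=6 tape=000000000[_]
Cell 3 holds 0 when M halts.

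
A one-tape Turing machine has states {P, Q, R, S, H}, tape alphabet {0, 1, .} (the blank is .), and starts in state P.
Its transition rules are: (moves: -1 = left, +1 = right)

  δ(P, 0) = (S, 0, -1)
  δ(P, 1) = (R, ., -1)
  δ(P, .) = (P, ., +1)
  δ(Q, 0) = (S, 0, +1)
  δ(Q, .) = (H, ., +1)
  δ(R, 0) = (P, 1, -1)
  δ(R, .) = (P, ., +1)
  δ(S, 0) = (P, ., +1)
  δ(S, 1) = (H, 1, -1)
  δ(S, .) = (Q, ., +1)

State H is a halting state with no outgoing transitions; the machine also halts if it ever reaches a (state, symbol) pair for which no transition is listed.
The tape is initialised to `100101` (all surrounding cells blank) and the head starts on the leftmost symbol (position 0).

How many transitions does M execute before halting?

P | .[1]00101   read 1 → write ., move -1, go to R
R | [.].00101   read . → write ., move +1, go to P
P | .[.]00101   read . → write ., move +1, go to P
P | ..[0]0101   read 0 → write 0, move -1, go to S
S | .[.]00101   read . → write ., move +1, go to Q
Q | ..[0]0101   read 0 → write 0, move +1, go to S
S | ..0[0]101   read 0 → write ., move +1, go to P
P | ..0.[1]01   read 1 → write ., move -1, go to R
R | ..0[.].01   read . → write ., move +1, go to P
P | ..0.[.]01   read . → write ., move +1, go to P
P | ..0..[0]1   read 0 → write 0, move -1, go to S
S | ..0.[.]01   read . → write ., move +1, go to Q
Q | ..0..[0]1   read 0 → write 0, move +1, go to S
S | ..0..0[1]   read 1 → write 1, move -1, go to H
H | ..0..[0]1
M halts after 14 transitions.

14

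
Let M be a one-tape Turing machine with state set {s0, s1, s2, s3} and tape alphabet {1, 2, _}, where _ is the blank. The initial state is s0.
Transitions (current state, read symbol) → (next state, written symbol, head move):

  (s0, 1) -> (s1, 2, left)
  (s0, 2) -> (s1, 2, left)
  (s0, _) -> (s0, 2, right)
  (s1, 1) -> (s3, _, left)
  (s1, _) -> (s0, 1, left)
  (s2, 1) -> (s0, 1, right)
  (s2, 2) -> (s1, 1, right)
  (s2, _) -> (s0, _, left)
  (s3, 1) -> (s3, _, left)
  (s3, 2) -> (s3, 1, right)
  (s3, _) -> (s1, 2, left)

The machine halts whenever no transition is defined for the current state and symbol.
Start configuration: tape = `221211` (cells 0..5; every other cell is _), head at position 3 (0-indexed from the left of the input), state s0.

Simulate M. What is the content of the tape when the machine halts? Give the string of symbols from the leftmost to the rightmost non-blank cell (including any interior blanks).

s0 | ___221[2]11   read 2 → write 2, move left, go to s1
s1 | ___22[1]211   read 1 → write _, move left, go to s3
s3 | ___2[2]_211   read 2 → write 1, move right, go to s3
s3 | ___21[_]211   read _ → write 2, move left, go to s1
s1 | ___2[1]2211   read 1 → write _, move left, go to s3
s3 | ___[2]_2211   read 2 → write 1, move right, go to s3
s3 | ___1[_]2211   read _ → write 2, move left, go to s1
s1 | ___[1]22211   read 1 → write _, move left, go to s3
s3 | __[_]_22211   read _ → write 2, move left, go to s1
s1 | _[_]2_22211   read _ → write 1, move left, go to s0
s0 | [_]12_22211   read _ → write 2, move right, go to s0
s0 | 2[1]2_22211   read 1 → write 2, move left, go to s1
s1 | [2]22_22211
The non-blank tape span at halt is 222_22211.

222_22211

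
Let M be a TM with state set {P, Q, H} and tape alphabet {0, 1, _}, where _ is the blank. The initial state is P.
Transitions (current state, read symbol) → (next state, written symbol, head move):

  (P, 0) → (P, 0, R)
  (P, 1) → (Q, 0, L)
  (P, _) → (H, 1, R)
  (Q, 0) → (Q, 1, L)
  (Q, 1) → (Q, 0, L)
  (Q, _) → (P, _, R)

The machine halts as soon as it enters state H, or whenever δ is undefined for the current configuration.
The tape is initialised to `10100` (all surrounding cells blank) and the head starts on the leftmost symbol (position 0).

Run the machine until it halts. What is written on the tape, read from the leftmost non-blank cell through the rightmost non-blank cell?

000001

P | _[1]0100__   read 1 → write 0, move L, go to Q
Q | [_]00100__   read _ → write _, move R, go to P
P | _[0]0100__   read 0 → write 0, move R, go to P
P | _0[0]100__   read 0 → write 0, move R, go to P
P | _00[1]00__   read 1 → write 0, move L, go to Q
Q | _0[0]000__   read 0 → write 1, move L, go to Q
Q | _[0]1000__   read 0 → write 1, move L, go to Q
Q | [_]11000__   read _ → write _, move R, go to P
P | _[1]1000__   read 1 → write 0, move L, go to Q
Q | [_]01000__   read _ → write _, move R, go to P
P | _[0]1000__   read 0 → write 0, move R, go to P
P | _0[1]000__   read 1 → write 0, move L, go to Q
Q | _[0]0000__   read 0 → write 1, move L, go to Q
Q | [_]10000__   read _ → write _, move R, go to P
P | _[1]0000__   read 1 → write 0, move L, go to Q
Q | [_]00000__   read _ → write _, move R, go to P
P | _[0]0000__   read 0 → write 0, move R, go to P
P | _0[0]000__   read 0 → write 0, move R, go to P
P | _00[0]00__   read 0 → write 0, move R, go to P
P | _000[0]0__   read 0 → write 0, move R, go to P
P | _0000[0]__   read 0 → write 0, move R, go to P
P | _00000[_]_   read _ → write 1, move R, go to H
H | _000001[_]
The non-blank tape span at halt is 000001.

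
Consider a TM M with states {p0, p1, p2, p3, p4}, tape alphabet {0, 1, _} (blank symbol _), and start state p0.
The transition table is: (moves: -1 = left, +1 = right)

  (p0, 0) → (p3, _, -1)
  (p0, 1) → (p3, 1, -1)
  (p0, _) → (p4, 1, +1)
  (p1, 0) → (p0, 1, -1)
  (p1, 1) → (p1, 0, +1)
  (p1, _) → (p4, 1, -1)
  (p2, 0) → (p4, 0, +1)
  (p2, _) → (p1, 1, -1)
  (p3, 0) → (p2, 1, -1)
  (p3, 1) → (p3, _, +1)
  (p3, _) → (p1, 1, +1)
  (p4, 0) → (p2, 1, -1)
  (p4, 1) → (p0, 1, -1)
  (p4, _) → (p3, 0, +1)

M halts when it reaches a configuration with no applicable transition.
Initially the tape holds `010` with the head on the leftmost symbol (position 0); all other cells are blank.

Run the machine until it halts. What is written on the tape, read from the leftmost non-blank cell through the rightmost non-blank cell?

state=p0 head=0 tape=___[0]10   (p0,0)→(p3,_,-1)
state=p3 head=-1 tape=__[_]_10   (p3,_)→(p1,1,+1)
state=p1 head=0 tape=__1[_]10   (p1,_)→(p4,1,-1)
state=p4 head=-1 tape=__[1]110   (p4,1)→(p0,1,-1)
state=p0 head=-2 tape=_[_]1110   (p0,_)→(p4,1,+1)
state=p4 head=-1 tape=_1[1]110   (p4,1)→(p0,1,-1)
state=p0 head=-2 tape=_[1]1110   (p0,1)→(p3,1,-1)
state=p3 head=-3 tape=[_]11110   (p3,_)→(p1,1,+1)
state=p1 head=-2 tape=1[1]1110   (p1,1)→(p1,0,+1)
state=p1 head=-1 tape=10[1]110   (p1,1)→(p1,0,+1)
state=p1 head=0 tape=100[1]10   (p1,1)→(p1,0,+1)
state=p1 head=1 tape=1000[1]0   (p1,1)→(p1,0,+1)
state=p1 head=2 tape=10000[0]   (p1,0)→(p0,1,-1)
state=p0 head=1 tape=1000[0]1   (p0,0)→(p3,_,-1)
state=p3 head=0 tape=100[0]_1   (p3,0)→(p2,1,-1)
state=p2 head=-1 tape=10[0]1_1   (p2,0)→(p4,0,+1)
state=p4 head=0 tape=100[1]_1   (p4,1)→(p0,1,-1)
state=p0 head=-1 tape=10[0]1_1   (p0,0)→(p3,_,-1)
state=p3 head=-2 tape=1[0]_1_1   (p3,0)→(p2,1,-1)
state=p2 head=-3 tape=[1]1_1_1
The non-blank tape span at halt is 11_1_1.

11_1_1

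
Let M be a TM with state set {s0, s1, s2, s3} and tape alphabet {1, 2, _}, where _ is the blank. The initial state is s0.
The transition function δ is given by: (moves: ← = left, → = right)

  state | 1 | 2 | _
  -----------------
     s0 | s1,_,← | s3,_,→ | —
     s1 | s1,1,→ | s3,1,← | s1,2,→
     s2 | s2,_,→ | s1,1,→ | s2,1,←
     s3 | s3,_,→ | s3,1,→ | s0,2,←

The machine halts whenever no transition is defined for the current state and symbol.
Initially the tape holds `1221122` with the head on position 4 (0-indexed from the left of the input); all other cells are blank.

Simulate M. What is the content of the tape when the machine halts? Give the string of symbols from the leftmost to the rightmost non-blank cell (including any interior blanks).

state=s0 head=4 tape=1221[1]22__   (s0,1)→(s1,_,←)
state=s1 head=3 tape=122[1]_22__   (s1,1)→(s1,1,→)
state=s1 head=4 tape=1221[_]22__   (s1,_)→(s1,2,→)
state=s1 head=5 tape=12212[2]2__   (s1,2)→(s3,1,←)
state=s3 head=4 tape=1221[2]12__   (s3,2)→(s3,1,→)
state=s3 head=5 tape=12211[1]2__   (s3,1)→(s3,_,→)
state=s3 head=6 tape=12211_[2]__   (s3,2)→(s3,1,→)
state=s3 head=7 tape=12211_1[_]_   (s3,_)→(s0,2,←)
state=s0 head=6 tape=12211_[1]2_   (s0,1)→(s1,_,←)
state=s1 head=5 tape=12211[_]_2_   (s1,_)→(s1,2,→)
state=s1 head=6 tape=122112[_]2_   (s1,_)→(s1,2,→)
state=s1 head=7 tape=1221122[2]_   (s1,2)→(s3,1,←)
state=s3 head=6 tape=122112[2]1_   (s3,2)→(s3,1,→)
state=s3 head=7 tape=1221121[1]_   (s3,1)→(s3,_,→)
state=s3 head=8 tape=1221121_[_]   (s3,_)→(s0,2,←)
state=s0 head=7 tape=1221121[_]2
The non-blank tape span at halt is 1221121_2.

1221121_2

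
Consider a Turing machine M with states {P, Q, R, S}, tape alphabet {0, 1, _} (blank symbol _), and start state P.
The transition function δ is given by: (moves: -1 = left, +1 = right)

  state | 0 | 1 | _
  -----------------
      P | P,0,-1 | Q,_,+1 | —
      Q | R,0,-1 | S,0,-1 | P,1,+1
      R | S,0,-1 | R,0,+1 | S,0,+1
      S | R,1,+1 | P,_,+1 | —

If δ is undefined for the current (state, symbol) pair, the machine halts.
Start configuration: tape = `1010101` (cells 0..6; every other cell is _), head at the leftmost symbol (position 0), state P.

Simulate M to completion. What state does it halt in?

P

P | [1]010101   read 1 → write _, move +1, go to Q
Q | _[0]10101   read 0 → write 0, move -1, go to R
R | [_]010101   read _ → write 0, move +1, go to S
S | 0[0]10101   read 0 → write 1, move +1, go to R
R | 01[1]0101   read 1 → write 0, move +1, go to R
R | 010[0]101   read 0 → write 0, move -1, go to S
S | 01[0]0101   read 0 → write 1, move +1, go to R
R | 011[0]101   read 0 → write 0, move -1, go to S
S | 01[1]0101   read 1 → write _, move +1, go to P
P | 01_[0]101   read 0 → write 0, move -1, go to P
P | 01[_]0101
No transition is defined for (P, _); M halts in state P.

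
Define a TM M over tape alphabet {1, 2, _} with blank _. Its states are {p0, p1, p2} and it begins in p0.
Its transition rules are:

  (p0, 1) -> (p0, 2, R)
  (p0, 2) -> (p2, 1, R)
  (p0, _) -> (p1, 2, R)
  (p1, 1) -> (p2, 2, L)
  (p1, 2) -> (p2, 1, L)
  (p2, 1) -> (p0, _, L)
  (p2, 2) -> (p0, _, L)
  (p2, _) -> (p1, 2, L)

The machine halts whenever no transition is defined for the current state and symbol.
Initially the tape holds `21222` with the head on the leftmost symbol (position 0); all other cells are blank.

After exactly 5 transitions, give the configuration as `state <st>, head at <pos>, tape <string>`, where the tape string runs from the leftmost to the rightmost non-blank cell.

state p2, head at 1, tape 22122

state=p0 head=0 tape=[2]1222   (p0,2)→(p2,1,R)
state=p2 head=1 tape=1[1]222   (p2,1)→(p0,_,L)
state=p0 head=0 tape=[1]_222   (p0,1)→(p0,2,R)
state=p0 head=1 tape=2[_]222   (p0,_)→(p1,2,R)
state=p1 head=2 tape=22[2]22   (p1,2)→(p2,1,L)
state=p2 head=1 tape=2[2]122
After 5 steps: state p2, head at 1, tape 22122.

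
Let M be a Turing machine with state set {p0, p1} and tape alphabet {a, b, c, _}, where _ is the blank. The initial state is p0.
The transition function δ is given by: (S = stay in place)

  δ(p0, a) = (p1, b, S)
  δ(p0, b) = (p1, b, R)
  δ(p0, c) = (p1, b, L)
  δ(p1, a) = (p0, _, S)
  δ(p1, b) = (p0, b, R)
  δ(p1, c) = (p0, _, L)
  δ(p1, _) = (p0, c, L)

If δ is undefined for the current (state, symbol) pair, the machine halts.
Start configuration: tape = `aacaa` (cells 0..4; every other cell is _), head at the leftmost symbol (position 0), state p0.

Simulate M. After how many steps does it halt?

8

p0 | [a]acaa   read a → write b, move S, go to p1
p1 | [b]acaa   read b → write b, move R, go to p0
p0 | b[a]caa   read a → write b, move S, go to p1
p1 | b[b]caa   read b → write b, move R, go to p0
p0 | bb[c]aa   read c → write b, move L, go to p1
p1 | b[b]baa   read b → write b, move R, go to p0
p0 | bb[b]aa   read b → write b, move R, go to p1
p1 | bbb[a]a   read a → write _, move S, go to p0
p0 | bbb[_]a
M halts after 8 transitions.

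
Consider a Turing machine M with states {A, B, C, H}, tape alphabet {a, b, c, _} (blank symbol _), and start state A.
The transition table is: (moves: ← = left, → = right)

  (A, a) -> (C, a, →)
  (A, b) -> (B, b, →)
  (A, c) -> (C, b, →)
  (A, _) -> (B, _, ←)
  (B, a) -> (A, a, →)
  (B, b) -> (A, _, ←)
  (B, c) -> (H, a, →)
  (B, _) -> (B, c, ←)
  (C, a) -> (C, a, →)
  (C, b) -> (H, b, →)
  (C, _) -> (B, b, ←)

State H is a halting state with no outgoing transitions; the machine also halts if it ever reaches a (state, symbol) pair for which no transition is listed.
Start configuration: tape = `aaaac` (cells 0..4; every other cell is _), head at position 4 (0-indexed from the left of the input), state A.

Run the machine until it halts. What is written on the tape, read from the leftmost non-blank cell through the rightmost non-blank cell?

state=A head=4 tape=aaaa[c]__   (A,c)→(C,b,→)
state=C head=5 tape=aaaab[_]_   (C,_)→(B,b,←)
state=B head=4 tape=aaaa[b]b_   (B,b)→(A,_,←)
state=A head=3 tape=aaa[a]_b_   (A,a)→(C,a,→)
state=C head=4 tape=aaaa[_]b_   (C,_)→(B,b,←)
state=B head=3 tape=aaa[a]bb_   (B,a)→(A,a,→)
state=A head=4 tape=aaaa[b]b_   (A,b)→(B,b,→)
state=B head=5 tape=aaaab[b]_   (B,b)→(A,_,←)
state=A head=4 tape=aaaa[b]__   (A,b)→(B,b,→)
state=B head=5 tape=aaaab[_]_   (B,_)→(B,c,←)
state=B head=4 tape=aaaa[b]c_   (B,b)→(A,_,←)
state=A head=3 tape=aaa[a]_c_   (A,a)→(C,a,→)
state=C head=4 tape=aaaa[_]c_   (C,_)→(B,b,←)
state=B head=3 tape=aaa[a]bc_   (B,a)→(A,a,→)
state=A head=4 tape=aaaa[b]c_   (A,b)→(B,b,→)
state=B head=5 tape=aaaab[c]_   (B,c)→(H,a,→)
state=H head=6 tape=aaaaba[_]
The non-blank tape span at halt is aaaaba.

aaaaba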